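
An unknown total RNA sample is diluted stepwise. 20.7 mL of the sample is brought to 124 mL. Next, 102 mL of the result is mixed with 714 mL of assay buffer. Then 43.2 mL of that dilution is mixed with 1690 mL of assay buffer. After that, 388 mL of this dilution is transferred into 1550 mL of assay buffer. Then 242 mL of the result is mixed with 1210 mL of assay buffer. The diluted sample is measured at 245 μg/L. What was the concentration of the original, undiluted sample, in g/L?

Overall dilution factor = 5.990 × 8 × 40.12 × 4.995 × 6 = 5.76 × 10⁴.
Original = 245 μg/L × 5.76 × 10⁴ = 1.41 × 10⁷ μg/L = 14.1 g/L.

14.1 g/L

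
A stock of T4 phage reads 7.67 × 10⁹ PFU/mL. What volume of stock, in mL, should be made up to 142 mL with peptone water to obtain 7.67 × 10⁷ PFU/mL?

V₁ = C₂V₂/C₁ = 7.67 × 10⁷ × 142 / 7.67 × 10⁹ = 1.42 mL.

1.42 mL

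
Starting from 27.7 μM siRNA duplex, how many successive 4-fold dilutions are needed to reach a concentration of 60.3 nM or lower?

Need 4ⁿ ≥ 459, so n ≥ log(459)/log(4) = 4.42.
Minimum whole steps: n = 5.

5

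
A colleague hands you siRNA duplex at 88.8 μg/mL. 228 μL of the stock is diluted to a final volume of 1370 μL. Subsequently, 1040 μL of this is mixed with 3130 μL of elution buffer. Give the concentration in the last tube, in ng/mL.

3690 ng/mL

Overall dilution factor = 6.009 × 4.010 = 24.1.
88.8 μg/mL / 24.1 = 3.69 μg/mL = 3690 ng/mL.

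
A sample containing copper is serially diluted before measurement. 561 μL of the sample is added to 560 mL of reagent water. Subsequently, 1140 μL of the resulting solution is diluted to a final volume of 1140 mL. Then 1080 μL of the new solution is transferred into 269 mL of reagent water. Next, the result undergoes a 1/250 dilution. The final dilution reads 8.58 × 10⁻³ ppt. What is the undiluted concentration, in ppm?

536 ppm

Overall dilution factor = 999.2 × 1000 × 250.1 × 250 = 6.25 × 10¹⁰.
Original = 8.58 × 10⁻³ ppt × 6.25 × 10¹⁰ = 5.36 × 10⁸ ppt = 536 ppm.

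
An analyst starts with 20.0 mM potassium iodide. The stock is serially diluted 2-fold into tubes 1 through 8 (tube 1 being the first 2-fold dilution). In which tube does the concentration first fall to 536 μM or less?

tube 6

Tube n has concentration 20.0 mM / 2ⁿ.
Need 2ⁿ ≥ 20.0 mM / 536 μM = 37.3, so n ≥ 5.22.
First such tube: n = 6.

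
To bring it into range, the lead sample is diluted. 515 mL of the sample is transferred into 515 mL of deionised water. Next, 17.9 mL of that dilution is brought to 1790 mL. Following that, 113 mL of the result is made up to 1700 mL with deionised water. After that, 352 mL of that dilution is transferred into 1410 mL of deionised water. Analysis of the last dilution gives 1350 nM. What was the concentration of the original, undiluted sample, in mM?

Overall dilution factor = 2 × 100 × 15.04 × 5.006 = 1.51 × 10⁴.
Original = 1350 nM × 1.51 × 10⁴ = 2.03 × 10⁷ nM = 20.3 mM.

20.3 mM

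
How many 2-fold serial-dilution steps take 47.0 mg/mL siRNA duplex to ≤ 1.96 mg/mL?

5

Need 2ⁿ ≥ 24.0, so n ≥ log(24.0)/log(2) = 4.58.
Minimum whole steps: n = 5.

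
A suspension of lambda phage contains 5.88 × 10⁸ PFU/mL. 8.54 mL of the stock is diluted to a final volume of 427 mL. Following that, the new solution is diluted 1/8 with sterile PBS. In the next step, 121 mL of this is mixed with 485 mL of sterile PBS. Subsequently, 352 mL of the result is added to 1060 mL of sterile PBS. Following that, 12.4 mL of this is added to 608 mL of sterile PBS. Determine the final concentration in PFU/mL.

1460 PFU/mL

Overall dilution factor = 50 × 8 × 5.008 × 4.011 × 50.03 = 4.02 × 10⁵.
5.88 × 10⁸ PFU/mL / 4.02 × 10⁵ = 1460 PFU/mL.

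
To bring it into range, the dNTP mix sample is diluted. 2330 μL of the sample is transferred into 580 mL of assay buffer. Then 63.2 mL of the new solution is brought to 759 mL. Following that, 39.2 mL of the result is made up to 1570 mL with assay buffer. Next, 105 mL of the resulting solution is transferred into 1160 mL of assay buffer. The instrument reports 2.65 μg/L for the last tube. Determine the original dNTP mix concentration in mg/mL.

3.84 mg/mL

Overall dilution factor = 249.9 × 12.01 × 40.05 × 12.05 = 1.45 × 10⁶.
Original = 2.65 μg/L × 1.45 × 10⁶ = 3.84 × 10⁶ μg/L = 3.84 mg/mL.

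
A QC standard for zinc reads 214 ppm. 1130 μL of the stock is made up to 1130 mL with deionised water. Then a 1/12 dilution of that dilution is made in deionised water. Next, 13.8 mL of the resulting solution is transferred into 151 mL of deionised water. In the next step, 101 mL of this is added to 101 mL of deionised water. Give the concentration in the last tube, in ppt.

Overall dilution factor = 1000 × 12 × 11.94 × 2 = 2.87 × 10⁵.
214 ppm / 2.87 × 10⁵ = 7.47 × 10⁻⁴ ppm = 747 ppt.

747 ppt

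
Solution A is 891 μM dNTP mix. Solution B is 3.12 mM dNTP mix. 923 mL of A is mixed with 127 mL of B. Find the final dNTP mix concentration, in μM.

1160 μM

C_B = 3.12 mM = 3120 μM.
C_mix = (C_A·V_A + C_B·V_B)/(V_A + V_B) = (891×923 + 3120×127) / 1050 = 1161 μM.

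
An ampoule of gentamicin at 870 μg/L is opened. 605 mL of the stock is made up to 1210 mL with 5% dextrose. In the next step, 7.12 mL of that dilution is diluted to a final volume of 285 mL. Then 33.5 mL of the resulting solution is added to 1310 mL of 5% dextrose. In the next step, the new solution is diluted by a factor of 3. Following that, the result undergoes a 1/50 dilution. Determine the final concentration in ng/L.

Overall dilution factor = 2 × 40.03 × 40.10 × 3 × 50 = 4.82 × 10⁵.
870 μg/L / 4.82 × 10⁵ = 1.81 × 10⁻³ μg/L = 1.81 ng/L.

1.81 ng/L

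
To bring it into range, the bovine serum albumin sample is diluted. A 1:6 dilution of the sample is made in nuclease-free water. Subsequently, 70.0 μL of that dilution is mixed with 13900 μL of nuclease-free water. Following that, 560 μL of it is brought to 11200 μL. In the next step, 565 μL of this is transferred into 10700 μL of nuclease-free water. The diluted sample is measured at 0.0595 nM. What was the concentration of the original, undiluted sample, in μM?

Overall dilution factor = 6 × 199.6 × 20 × 19.94 = 4.77 × 10⁵.
Original = 0.0595 nM × 4.77 × 10⁵ = 2.84 × 10⁴ nM = 28.4 μM.

28.4 μM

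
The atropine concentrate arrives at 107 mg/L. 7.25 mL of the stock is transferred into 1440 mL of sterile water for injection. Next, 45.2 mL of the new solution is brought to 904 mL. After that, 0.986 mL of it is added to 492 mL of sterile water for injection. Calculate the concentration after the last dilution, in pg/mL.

Overall dilution factor = 199.6 × 20 × 500.0 = 2.00 × 10⁶.
107 mg/L / 2.00 × 10⁶ = 5.36 × 10⁻⁵ mg/L = 53.6 pg/mL.

53.6 pg/mL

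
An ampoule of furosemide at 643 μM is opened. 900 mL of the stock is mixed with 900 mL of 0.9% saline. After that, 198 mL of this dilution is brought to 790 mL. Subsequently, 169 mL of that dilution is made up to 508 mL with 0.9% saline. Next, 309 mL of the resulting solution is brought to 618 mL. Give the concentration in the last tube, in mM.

0.0134 mM

Overall dilution factor = 2 × 3.990 × 3.006 × 2 = 48.0.
643 μM / 48.0 = 13.4 μM = 0.0134 mM.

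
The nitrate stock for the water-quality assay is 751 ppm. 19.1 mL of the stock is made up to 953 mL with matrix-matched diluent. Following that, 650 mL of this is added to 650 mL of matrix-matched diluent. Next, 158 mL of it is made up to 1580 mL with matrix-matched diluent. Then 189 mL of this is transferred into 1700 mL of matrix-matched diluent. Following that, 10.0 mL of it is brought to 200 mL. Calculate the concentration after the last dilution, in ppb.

3.76 ppb

Overall dilution factor = 49.90 × 2 × 10 × 9.995 × 20 = 1.99 × 10⁵.
751 ppm / 1.99 × 10⁵ = 3.76 × 10⁻³ ppm = 3.76 ppb.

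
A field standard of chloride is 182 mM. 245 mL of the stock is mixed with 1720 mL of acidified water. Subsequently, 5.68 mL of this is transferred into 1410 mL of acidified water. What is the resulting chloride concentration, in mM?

Overall dilution factor = 8.020 × 249.2 = 1999.
182 mM / 1999 = 0.0910 mM.

0.0910 mM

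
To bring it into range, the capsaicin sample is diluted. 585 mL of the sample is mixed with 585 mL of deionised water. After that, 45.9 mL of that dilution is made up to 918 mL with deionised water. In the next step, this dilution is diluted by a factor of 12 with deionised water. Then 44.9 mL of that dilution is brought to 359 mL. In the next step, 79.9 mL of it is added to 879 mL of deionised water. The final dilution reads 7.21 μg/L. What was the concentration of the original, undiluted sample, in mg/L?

332 mg/L

Overall dilution factor = 2 × 20 × 12 × 7.996 × 12.00 = 4.61 × 10⁴.
Original = 7.21 μg/L × 4.61 × 10⁴ = 3.32 × 10⁵ μg/L = 332 mg/L.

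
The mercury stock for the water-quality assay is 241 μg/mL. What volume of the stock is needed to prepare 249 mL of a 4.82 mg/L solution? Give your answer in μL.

4.82 mg/L = 4.82 μg/mL.
V₁ = C₂V₂/C₁ = 4.82 × 249 / 241 = 4.98 mL = 4980 μL.

4980 μL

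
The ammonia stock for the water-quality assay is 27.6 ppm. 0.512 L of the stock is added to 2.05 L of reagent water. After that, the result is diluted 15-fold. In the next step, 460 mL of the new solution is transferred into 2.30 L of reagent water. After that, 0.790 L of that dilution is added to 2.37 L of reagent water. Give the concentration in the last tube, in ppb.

Overall dilution factor = 5.004 × 15 × 6 × 4 = 1801.
27.6 ppm / 1801 = 0.0153 ppm = 15.3 ppb.

15.3 ppb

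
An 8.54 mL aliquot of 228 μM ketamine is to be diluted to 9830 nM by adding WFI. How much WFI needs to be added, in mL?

9830 nM = 9.83 μM.
V₂ = C₁V₁/C₂ = 228 × 8.54 / 9.83 = 198 mL.
Diluent to add = V₂ − V₁ = 198 − 8.54 = 190 mL.

190 mL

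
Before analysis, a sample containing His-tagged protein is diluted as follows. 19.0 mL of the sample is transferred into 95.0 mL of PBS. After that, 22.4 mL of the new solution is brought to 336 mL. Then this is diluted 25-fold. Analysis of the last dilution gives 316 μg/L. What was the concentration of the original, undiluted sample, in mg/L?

711 mg/L

Overall dilution factor = 6 × 15 × 25 = 2250.
Original = 316 μg/L × 2250 = 7.11 × 10⁵ μg/L = 711 mg/L.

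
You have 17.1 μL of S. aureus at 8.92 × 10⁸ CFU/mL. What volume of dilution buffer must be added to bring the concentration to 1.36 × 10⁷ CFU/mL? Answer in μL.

1100 μL

V₂ = C₁V₁/C₂ = 8.92 × 10⁸ × 17.1 / 1.36 × 10⁷ = 1122 μL.
Diluent to add = V₂ − V₁ = 1122 − 17.1 = 1100 μL.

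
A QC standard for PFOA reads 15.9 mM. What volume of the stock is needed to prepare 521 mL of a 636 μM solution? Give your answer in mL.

20.8 mL

636 μM = 0.636 mM.
V₁ = C₂V₂/C₁ = 0.636 × 521 / 15.9 = 20.8 mL.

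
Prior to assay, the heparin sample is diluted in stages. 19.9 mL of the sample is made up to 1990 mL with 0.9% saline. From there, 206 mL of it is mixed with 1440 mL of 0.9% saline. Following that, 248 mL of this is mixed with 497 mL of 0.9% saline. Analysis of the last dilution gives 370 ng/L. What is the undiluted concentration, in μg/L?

Overall dilution factor = 100 × 7.990 × 3.004 = 2400.
Original = 370 ng/L × 2400 = 8.88 × 10⁵ ng/L = 888 μg/L.

888 μg/L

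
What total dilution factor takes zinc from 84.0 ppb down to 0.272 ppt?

Factor = C₀/C_target = 84.0 ppb / 0.272 ppt = 3.09 × 10⁵.

3.09 × 10⁵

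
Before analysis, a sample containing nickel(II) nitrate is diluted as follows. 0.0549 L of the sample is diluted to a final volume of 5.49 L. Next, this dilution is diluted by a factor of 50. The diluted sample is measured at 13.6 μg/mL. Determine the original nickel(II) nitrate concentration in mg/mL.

Overall dilution factor = 100 × 50 = 5000.
Original = 13.6 μg/mL × 5000 = 6.80 × 10⁴ μg/mL = 68.0 mg/mL.

68.0 mg/mL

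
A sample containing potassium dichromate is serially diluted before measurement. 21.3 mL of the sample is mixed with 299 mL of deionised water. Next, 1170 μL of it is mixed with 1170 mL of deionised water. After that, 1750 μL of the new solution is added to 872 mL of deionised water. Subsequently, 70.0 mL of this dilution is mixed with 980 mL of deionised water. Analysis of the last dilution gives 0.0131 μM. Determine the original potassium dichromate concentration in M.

Overall dilution factor = 15.04 × 1001 × 499.3 × 15 = 1.13 × 10⁸.
Original = 0.0131 μM × 1.13 × 10⁸ = 1.48 × 10⁶ μM = 1.48 M.

1.48 M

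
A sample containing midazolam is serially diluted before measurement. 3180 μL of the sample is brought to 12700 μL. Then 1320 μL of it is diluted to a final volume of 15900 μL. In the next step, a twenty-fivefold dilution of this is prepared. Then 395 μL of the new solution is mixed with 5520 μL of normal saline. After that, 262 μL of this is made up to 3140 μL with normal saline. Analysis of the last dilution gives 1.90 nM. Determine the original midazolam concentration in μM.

410 μM

Overall dilution factor = 3.994 × 12.05 × 25 × 14.97 × 11.98 = 2.16 × 10⁵.
Original = 1.90 nM × 2.16 × 10⁵ = 4.10 × 10⁵ nM = 410 μM.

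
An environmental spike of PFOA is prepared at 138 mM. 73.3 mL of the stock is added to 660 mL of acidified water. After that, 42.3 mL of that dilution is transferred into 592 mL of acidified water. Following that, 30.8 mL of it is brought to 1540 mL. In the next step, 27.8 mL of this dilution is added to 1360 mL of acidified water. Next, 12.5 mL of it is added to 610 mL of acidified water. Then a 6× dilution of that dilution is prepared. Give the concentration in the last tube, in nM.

1.23 nM

Overall dilution factor = 10.00 × 15.00 × 50 × 49.92 × 49.80 × 6 = 1.12 × 10⁸.
138 mM / 1.12 × 10⁸ = 1.23 × 10⁻⁶ mM = 1.23 nM.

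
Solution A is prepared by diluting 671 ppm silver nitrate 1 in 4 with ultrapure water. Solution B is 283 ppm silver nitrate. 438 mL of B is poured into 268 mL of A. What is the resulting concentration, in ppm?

C_A = 671 ppm / 4 = 168 ppm.
C_mix = (C_A·V_A + C_B·V_B)/(V_A + V_B) = (168×268 + 283×438) / 706.0 = 239 ppm.

239 ppm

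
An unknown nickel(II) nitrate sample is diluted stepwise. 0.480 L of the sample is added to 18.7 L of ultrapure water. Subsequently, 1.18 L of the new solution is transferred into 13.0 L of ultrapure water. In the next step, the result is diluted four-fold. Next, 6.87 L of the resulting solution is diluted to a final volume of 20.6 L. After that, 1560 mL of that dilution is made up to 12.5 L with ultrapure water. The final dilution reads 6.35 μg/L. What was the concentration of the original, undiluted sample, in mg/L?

293 mg/L

Overall dilution factor = 39.96 × 12.02 × 4 × 2.999 × 8.013 = 4.61 × 10⁴.
Original = 6.35 μg/L × 4.61 × 10⁴ = 2.93 × 10⁵ μg/L = 293 mg/L.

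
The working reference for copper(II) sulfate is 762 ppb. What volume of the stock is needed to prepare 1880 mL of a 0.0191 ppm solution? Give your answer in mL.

47.1 mL

0.0191 ppm = 19.1 ppb.
V₁ = C₂V₂/C₁ = 19.1 × 1880 / 762 = 47.1 mL.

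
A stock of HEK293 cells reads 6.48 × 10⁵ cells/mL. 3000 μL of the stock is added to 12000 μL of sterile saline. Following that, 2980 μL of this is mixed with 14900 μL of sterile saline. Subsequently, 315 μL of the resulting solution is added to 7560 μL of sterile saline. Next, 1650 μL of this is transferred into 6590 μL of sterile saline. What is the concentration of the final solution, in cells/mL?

173 cells/mL

Overall dilution factor = 5 × 6 × 25 × 4.994 = 3745.
6.48 × 10⁵ cells/mL / 3745 = 173 cells/mL.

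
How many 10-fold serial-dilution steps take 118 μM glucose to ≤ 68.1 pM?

7

Need 10ⁿ ≥ 1.73 × 10⁶, so n ≥ log(1.73 × 10⁶)/log(10) = 6.24.
Minimum whole steps: n = 7.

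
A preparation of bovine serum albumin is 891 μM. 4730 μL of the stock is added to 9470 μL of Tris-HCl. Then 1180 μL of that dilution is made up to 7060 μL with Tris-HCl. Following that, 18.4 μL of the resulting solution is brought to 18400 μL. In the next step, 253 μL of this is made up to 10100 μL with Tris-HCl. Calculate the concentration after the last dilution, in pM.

Overall dilution factor = 3.002 × 5.983 × 1000 × 39.92 = 7.17 × 10⁵.
891 μM / 7.17 × 10⁵ = 1.24 × 10⁻³ μM = 1240 pM.

1240 pM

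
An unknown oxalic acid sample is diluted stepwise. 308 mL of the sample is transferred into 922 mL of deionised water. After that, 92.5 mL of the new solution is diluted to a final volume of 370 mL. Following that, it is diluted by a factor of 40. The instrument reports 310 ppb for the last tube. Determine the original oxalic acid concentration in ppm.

Overall dilution factor = 3.994 × 4 × 40 = 639.
Original = 310 ppb × 639 = 1.98 × 10⁵ ppb = 198 ppm.

198 ppm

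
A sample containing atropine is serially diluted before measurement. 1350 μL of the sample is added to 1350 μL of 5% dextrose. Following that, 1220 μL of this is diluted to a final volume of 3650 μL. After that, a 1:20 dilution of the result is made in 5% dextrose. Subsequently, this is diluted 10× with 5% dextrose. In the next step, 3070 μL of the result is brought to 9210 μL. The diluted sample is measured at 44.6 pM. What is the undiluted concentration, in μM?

0.160 μM

Overall dilution factor = 2 × 2.992 × 20 × 10 × 3 = 3590.
Original = 44.6 pM × 3590 = 1.60 × 10⁵ pM = 0.160 μM.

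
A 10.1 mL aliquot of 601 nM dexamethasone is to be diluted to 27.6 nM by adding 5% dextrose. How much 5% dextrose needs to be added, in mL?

V₂ = C₁V₁/C₂ = 601 × 10.1 / 27.6 = 220 mL.
Diluent to add = V₂ − V₁ = 220 − 10.1 = 210 mL.

210 mL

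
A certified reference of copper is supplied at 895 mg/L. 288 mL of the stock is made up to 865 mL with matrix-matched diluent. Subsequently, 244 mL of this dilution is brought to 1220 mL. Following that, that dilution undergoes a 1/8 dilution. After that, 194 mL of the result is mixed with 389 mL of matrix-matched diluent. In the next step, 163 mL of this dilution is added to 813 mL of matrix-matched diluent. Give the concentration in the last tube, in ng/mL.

Overall dilution factor = 3.003 × 5 × 8 × 3.005 × 5.988 = 2162.
895 mg/L / 2162 = 0.414 mg/L = 414 ng/mL.

414 ng/mL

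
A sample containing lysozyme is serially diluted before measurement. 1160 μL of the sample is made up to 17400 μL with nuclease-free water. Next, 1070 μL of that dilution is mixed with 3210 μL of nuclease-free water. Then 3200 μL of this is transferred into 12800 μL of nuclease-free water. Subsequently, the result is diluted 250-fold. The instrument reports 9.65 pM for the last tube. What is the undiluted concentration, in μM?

0.724 μM

Overall dilution factor = 15 × 4 × 5 × 250 = 7.50 × 10⁴.
Original = 9.65 pM × 7.50 × 10⁴ = 7.24 × 10⁵ pM = 0.724 μM.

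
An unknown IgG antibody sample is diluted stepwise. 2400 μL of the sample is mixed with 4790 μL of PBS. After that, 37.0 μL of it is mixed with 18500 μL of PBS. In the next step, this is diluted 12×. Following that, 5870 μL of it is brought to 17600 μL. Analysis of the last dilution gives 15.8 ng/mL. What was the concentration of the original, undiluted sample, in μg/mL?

853 μg/mL

Overall dilution factor = 2.996 × 501 × 12 × 2.998 = 5.40 × 10⁴.
Original = 15.8 ng/mL × 5.40 × 10⁴ = 8.53 × 10⁵ ng/mL = 853 μg/mL.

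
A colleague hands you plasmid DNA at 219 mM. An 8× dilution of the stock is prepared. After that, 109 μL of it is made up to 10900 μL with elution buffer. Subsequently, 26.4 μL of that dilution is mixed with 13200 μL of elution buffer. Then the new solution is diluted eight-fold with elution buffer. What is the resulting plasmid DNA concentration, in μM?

0.0683 μM

Overall dilution factor = 8 × 100 × 501 × 8 = 3.21 × 10⁶.
219 mM / 3.21 × 10⁶ = 6.83 × 10⁻⁵ mM = 0.0683 μM.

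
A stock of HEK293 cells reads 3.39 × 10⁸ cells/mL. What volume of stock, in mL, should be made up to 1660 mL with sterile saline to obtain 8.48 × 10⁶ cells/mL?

41.5 mL

V₁ = C₂V₂/C₁ = 8.48 × 10⁶ × 1660 / 3.39 × 10⁸ = 41.5 mL.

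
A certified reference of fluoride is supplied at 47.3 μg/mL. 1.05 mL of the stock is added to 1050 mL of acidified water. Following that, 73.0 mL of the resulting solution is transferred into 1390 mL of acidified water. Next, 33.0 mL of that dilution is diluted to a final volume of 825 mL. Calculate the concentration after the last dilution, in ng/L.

Overall dilution factor = 1001 × 20.04 × 25 = 5.02 × 10⁵.
47.3 μg/mL / 5.02 × 10⁵ = 9.43 × 10⁻⁵ μg/mL = 94.3 ng/L.

94.3 ng/L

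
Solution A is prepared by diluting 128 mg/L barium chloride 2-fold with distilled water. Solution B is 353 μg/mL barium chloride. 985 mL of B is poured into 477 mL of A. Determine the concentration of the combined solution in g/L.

0.259 g/L

C_A = 128 mg/L / 2 = 64.0 mg/L.
C_B = 353 μg/mL = 353 mg/L.
C_mix = (C_A·V_A + C_B·V_B)/(V_A + V_B) = (64.0×477 + 353×985) / 1462 = 259 mg/L = 0.259 g/L.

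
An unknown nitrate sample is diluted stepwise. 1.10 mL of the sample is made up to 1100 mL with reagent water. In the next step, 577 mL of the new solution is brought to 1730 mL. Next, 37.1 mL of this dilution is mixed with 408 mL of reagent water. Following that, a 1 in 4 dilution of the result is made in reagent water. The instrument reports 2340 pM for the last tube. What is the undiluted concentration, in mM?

Overall dilution factor = 1000 × 2.998 × 12.00 × 4 = 1.44 × 10⁵.
Original = 2340 pM × 1.44 × 10⁵ = 3.37 × 10⁸ pM = 0.337 mM.

0.337 mM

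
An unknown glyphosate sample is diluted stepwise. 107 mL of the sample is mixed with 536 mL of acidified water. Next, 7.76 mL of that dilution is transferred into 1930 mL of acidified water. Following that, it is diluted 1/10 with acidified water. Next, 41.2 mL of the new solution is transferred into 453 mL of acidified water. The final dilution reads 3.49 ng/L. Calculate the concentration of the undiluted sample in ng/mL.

628 ng/mL

Overall dilution factor = 6.009 × 249.7 × 10 × 12.00 = 1.80 × 10⁵.
Original = 3.49 ng/L × 1.80 × 10⁵ = 6.28 × 10⁵ ng/L = 628 ng/mL.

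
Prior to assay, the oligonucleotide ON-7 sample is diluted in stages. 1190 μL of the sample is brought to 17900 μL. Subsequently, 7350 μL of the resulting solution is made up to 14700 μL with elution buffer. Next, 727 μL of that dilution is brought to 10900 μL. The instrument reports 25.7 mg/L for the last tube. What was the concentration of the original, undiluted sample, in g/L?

11.6 g/L

Overall dilution factor = 15.04 × 2 × 14.99 = 451.
Original = 25.7 mg/L × 451 = 1.16 × 10⁴ mg/L = 11.6 g/L.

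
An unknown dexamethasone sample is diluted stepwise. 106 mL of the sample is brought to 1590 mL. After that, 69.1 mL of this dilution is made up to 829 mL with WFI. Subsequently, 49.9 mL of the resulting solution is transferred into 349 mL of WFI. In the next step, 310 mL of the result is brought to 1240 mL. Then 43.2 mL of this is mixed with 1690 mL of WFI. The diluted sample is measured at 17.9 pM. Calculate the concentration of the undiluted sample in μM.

Overall dilution factor = 15 × 12.00 × 7.994 × 4 × 40.12 = 2.31 × 10⁵.
Original = 17.9 pM × 2.31 × 10⁵ = 4.13 × 10⁶ pM = 4.13 μM.

4.13 μM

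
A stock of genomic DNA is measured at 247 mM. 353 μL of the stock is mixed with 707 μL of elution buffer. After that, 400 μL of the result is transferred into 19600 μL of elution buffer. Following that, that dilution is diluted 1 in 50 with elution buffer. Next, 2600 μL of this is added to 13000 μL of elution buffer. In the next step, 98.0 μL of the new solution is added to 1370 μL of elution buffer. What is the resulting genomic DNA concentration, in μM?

0.366 μM

Overall dilution factor = 3.003 × 50 × 50 × 6 × 14.98 = 6.75 × 10⁵.
247 mM / 6.75 × 10⁵ = 3.66 × 10⁻⁴ mM = 0.366 μM.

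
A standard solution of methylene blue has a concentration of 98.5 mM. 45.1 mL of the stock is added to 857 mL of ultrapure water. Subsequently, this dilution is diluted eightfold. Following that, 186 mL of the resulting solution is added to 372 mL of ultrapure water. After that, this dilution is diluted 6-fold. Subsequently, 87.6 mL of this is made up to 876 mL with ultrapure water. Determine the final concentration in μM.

Overall dilution factor = 20.00 × 8 × 3 × 6 × 10 = 2.88 × 10⁴.
98.5 mM / 2.88 × 10⁴ = 3.42 × 10⁻³ mM = 3.42 μM.

3.42 μM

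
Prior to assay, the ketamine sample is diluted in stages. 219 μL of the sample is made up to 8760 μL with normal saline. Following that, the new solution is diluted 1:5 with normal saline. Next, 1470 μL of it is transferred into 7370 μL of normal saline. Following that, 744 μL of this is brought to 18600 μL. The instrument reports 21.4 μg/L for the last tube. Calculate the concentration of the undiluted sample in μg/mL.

643 μg/mL

Overall dilution factor = 40 × 5 × 6.014 × 25 = 3.01 × 10⁴.
Original = 21.4 μg/L × 3.01 × 10⁴ = 6.43 × 10⁵ μg/L = 643 μg/mL.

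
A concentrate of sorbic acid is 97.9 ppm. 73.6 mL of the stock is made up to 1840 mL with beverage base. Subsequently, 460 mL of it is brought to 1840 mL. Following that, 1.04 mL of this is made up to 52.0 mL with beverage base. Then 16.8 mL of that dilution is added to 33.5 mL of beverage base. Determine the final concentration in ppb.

Overall dilution factor = 25 × 4 × 50 × 2.994 = 1.50 × 10⁴.
97.9 ppm / 1.50 × 10⁴ = 6.54 × 10⁻³ ppm = 6.54 ppb.

6.54 ppb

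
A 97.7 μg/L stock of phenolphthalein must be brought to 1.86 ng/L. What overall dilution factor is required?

5.25 × 10⁴

Factor = C₀/C_target = 97.7 μg/L / 1.86 ng/L = 5.25 × 10⁴.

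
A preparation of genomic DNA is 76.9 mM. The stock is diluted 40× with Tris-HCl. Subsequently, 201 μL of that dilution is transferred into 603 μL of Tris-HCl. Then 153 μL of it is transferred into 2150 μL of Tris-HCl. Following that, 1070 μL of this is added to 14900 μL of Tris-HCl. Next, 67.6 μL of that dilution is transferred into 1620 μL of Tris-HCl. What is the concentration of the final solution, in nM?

85.7 nM

Overall dilution factor = 40 × 4 × 15.05 × 14.93 × 24.96 = 8.97 × 10⁵.
76.9 mM / 8.97 × 10⁵ = 8.57 × 10⁻⁵ mM = 85.7 nM.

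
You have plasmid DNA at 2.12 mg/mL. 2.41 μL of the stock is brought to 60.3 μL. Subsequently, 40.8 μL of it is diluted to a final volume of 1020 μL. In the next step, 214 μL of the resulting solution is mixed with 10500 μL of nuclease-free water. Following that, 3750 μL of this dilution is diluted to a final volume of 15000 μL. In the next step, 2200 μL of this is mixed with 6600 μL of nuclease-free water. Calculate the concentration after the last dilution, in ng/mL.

4.23 ng/mL

Overall dilution factor = 25.02 × 25 × 50.07 × 4 × 4 = 5.01 × 10⁵.
2.12 mg/mL / 5.01 × 10⁵ = 4.23 × 10⁻⁶ mg/mL = 4.23 ng/mL.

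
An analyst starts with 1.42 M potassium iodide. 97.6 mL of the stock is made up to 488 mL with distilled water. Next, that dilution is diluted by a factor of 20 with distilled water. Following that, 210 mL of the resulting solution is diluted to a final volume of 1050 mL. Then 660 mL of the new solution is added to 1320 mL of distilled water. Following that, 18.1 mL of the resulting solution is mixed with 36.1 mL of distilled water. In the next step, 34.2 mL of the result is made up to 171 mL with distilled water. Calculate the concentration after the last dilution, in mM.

Overall dilution factor = 5 × 20 × 5 × 3 × 2.994 × 5 = 2.25 × 10⁴.
1.42 M / 2.25 × 10⁴ = 6.32 × 10⁻⁵ M = 0.0632 mM.

0.0632 mM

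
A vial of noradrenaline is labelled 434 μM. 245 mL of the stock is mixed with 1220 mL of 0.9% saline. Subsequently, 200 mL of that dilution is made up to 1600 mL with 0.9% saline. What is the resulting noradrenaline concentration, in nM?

9070 nM

Overall dilution factor = 5.980 × 8 = 47.8.
434 μM / 47.8 = 9.07 μM = 9070 nM.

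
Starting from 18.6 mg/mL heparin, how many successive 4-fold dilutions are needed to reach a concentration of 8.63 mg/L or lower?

Need 4ⁿ ≥ 2155, so n ≥ log(2155)/log(4) = 5.54.
Minimum whole steps: n = 6.

6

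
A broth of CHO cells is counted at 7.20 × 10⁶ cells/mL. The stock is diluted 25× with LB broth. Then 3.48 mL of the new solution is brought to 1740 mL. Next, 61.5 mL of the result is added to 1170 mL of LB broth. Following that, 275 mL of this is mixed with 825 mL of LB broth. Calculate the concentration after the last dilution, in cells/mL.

Overall dilution factor = 25 × 500 × 20.02 × 4 = 1.00 × 10⁶.
7.20 × 10⁶ cells/mL / 1.00 × 10⁶ = 7.19 cells/mL.

7.19 cells/mL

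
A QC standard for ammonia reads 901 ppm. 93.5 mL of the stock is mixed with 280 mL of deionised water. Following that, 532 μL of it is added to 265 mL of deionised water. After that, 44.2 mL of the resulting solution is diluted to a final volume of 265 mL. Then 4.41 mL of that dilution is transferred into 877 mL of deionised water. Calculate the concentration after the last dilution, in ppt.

Overall dilution factor = 3.995 × 499.1 × 5.995 × 199.9 = 2.39 × 10⁶.
901 ppm / 2.39 × 10⁶ = 3.77 × 10⁻⁴ ppm = 377 ppt.

377 ppt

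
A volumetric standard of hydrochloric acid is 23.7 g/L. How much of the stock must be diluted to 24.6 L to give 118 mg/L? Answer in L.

0.122 L

118 mg/L = 0.118 g/L.
V₁ = C₂V₂/C₁ = 0.118 × 24.6 / 23.7 = 0.122 L.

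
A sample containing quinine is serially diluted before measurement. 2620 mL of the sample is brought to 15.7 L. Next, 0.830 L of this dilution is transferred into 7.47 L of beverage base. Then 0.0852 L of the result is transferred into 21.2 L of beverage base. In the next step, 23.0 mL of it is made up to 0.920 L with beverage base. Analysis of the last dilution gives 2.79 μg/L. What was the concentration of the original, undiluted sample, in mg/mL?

1.67 mg/mL

Overall dilution factor = 5.992 × 10 × 249.8 × 40 = 5.99 × 10⁵.
Original = 2.79 μg/L × 5.99 × 10⁵ = 1.67 × 10⁶ μg/L = 1.67 mg/mL.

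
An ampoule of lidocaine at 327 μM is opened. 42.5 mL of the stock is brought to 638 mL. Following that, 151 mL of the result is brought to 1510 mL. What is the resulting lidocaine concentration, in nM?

Overall dilution factor = 15.01 × 10 = 150.
327 μM / 150 = 2.18 μM = 2180 nM.

2180 nM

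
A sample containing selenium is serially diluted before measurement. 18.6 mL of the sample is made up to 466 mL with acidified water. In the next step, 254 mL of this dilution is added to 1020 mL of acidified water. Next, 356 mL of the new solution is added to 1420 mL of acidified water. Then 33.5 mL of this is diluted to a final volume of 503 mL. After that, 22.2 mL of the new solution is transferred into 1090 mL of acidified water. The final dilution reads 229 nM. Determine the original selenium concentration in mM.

108 mM

Overall dilution factor = 25.05 × 5.016 × 4.989 × 15.01 × 50.10 = 4.72 × 10⁵.
Original = 229 nM × 4.72 × 10⁵ = 1.08 × 10⁸ nM = 108 mM.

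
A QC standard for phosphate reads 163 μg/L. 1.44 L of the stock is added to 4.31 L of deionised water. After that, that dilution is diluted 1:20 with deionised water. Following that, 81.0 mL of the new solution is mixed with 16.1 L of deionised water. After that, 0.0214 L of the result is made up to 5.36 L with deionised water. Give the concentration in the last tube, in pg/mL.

0.0408 pg/mL

Overall dilution factor = 3.993 × 20 × 199.8 × 250.5 = 4.00 × 10⁶.
163 μg/L / 4.00 × 10⁶ = 4.08 × 10⁻⁵ μg/L = 0.0408 pg/mL.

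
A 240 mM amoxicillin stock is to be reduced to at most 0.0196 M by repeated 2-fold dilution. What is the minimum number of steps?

4

Need 2ⁿ ≥ 12.2, so n ≥ log(12.2)/log(2) = 3.61.
Minimum whole steps: n = 4.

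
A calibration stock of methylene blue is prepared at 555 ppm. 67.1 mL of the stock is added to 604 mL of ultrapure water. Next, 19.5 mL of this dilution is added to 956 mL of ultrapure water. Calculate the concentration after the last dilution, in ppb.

Overall dilution factor = 10.00 × 50.03 = 500.
555 ppm / 500 = 1.11 ppm = 1110 ppb.

1110 ppb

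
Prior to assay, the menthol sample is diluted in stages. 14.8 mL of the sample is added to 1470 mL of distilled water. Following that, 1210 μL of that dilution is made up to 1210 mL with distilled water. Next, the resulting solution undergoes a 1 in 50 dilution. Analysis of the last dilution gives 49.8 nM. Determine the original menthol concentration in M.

0.250 M

Overall dilution factor = 100.3 × 1000 × 50 = 5.02 × 10⁶.
Original = 49.8 nM × 5.02 × 10⁶ = 2.50 × 10⁸ nM = 0.250 M.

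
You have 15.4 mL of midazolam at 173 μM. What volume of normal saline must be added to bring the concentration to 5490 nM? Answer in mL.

470 mL

5490 nM = 5.49 μM.
V₂ = C₁V₁/C₂ = 173 × 15.4 / 5.49 = 485 mL.
Diluent to add = V₂ − V₁ = 485 − 15.4 = 470 mL.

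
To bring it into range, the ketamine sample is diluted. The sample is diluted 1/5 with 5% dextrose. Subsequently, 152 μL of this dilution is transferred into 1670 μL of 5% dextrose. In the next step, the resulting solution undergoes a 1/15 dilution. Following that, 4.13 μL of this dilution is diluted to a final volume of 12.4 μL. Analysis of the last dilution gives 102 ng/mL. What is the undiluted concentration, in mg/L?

Overall dilution factor = 5 × 11.99 × 15 × 3.002 = 2699.
Original = 102 ng/mL × 2699 = 2.75 × 10⁵ ng/mL = 275 mg/L.

275 mg/L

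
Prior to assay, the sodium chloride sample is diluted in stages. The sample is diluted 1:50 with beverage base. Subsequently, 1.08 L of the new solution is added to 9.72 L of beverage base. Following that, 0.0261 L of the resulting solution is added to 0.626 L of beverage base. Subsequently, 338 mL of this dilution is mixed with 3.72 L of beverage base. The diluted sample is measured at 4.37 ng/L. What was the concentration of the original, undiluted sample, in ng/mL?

Overall dilution factor = 50 × 10 × 24.98 × 12.01 = 1.50 × 10⁵.
Original = 4.37 ng/L × 1.50 × 10⁵ = 6.55 × 10⁵ ng/L = 655 ng/mL.

655 ng/mL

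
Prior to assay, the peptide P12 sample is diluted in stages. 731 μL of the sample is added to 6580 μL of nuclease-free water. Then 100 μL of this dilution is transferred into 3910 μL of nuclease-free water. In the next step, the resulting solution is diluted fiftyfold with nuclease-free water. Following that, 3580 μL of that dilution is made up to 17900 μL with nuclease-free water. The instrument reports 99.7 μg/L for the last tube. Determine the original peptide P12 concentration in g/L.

Overall dilution factor = 10.00 × 40.10 × 50 × 5 = 1.00 × 10⁵.
Original = 99.7 μg/L × 1.00 × 10⁵ = 10.00 × 10⁶ μg/L = 10.0 g/L.

10.0 g/L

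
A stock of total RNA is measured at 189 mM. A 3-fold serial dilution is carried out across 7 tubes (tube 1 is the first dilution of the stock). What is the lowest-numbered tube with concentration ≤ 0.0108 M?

Tube n has concentration 189 mM / 3ⁿ.
Need 3ⁿ ≥ 189 mM / 0.0108 M = 17.5, so n ≥ 2.61.
First such tube: n = 3.

tube 3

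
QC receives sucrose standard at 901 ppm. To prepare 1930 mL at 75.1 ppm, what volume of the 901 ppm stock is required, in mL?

V₁ = C₂V₂/C₁ = 75.1 × 1930 / 901 = 161 mL.

161 mL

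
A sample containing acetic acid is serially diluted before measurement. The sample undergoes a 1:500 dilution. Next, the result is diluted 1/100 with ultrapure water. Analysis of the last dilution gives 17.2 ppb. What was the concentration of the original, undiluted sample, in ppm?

860 ppm

Overall dilution factor = 500 × 100 = 5.00 × 10⁴.
Original = 17.2 ppb × 5.00 × 10⁴ = 8.60 × 10⁵ ppb = 860 ppm.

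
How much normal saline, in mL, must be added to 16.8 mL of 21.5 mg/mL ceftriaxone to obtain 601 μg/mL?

584 mL

601 μg/mL = 0.601 mg/mL.
V₂ = C₁V₁/C₂ = 21.5 × 16.8 / 0.601 = 601 mL.
Diluent to add = V₂ − V₁ = 601 − 16.8 = 584 mL.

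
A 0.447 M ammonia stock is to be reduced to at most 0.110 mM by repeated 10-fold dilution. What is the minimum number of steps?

Need 10ⁿ ≥ 4064, so n ≥ log(4064)/log(10) = 3.61.
Minimum whole steps: n = 4.

4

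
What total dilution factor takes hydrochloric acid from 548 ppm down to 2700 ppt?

Factor = C₀/C_target = 548 ppm / 2700 ppt = 2.03 × 10⁵.

2.03 × 10⁵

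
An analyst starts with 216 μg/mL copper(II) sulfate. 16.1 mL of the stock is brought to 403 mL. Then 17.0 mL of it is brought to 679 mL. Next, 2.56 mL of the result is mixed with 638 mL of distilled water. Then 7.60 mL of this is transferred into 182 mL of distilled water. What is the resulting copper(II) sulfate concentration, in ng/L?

Overall dilution factor = 25.03 × 39.94 × 250.2 × 24.95 = 6.24 × 10⁶.
216 μg/mL / 6.24 × 10⁶ = 3.46 × 10⁻⁵ μg/mL = 34.6 ng/L.

34.6 ng/L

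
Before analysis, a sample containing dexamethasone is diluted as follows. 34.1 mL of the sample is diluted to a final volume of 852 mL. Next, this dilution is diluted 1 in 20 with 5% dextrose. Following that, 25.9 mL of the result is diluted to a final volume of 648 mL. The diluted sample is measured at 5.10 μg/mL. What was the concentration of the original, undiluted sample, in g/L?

Overall dilution factor = 24.99 × 20 × 25.02 = 1.25 × 10⁴.
Original = 5.10 μg/mL × 1.25 × 10⁴ = 6.38 × 10⁴ μg/mL = 63.8 g/L.

63.8 g/L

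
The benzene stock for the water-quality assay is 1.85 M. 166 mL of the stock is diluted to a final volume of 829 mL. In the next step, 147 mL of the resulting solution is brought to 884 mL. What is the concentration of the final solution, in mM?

Overall dilution factor = 4.994 × 6.014 = 30.0.
1.85 M / 30.0 = 0.0616 M = 61.6 mM.

61.6 mM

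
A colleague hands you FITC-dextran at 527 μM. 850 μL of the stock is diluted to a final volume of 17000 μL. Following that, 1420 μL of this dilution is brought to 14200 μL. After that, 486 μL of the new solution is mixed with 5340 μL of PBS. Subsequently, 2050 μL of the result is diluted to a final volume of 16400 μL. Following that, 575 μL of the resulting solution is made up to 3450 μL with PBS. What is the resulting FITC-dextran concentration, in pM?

4580 pM

Overall dilution factor = 20 × 10 × 11.99 × 8 × 6 = 1.15 × 10⁵.
527 μM / 1.15 × 10⁵ = 4.58 × 10⁻³ μM = 4580 pM.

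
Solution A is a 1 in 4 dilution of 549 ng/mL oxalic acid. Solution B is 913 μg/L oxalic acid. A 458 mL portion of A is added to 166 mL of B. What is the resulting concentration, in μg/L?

344 μg/L

C_A = 549 ng/mL / 4 = 137 ng/mL.
C_B = 913 μg/L = 913 ng/mL.
C_mix = (C_A·V_A + C_B·V_B)/(V_A + V_B) = (137×458 + 913×166) / 624.0 = 344 ng/mL = 344 μg/L.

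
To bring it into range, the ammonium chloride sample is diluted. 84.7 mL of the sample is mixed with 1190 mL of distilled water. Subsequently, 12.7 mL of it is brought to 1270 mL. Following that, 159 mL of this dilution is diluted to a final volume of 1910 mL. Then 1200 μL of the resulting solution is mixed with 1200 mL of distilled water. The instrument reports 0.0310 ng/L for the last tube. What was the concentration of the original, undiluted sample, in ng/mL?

Overall dilution factor = 15.05 × 100 × 12.01 × 1001 = 1.81 × 10⁷.
Original = 0.0310 ng/L × 1.81 × 10⁷ = 5.61 × 10⁵ ng/L = 561 ng/mL.

561 ng/mL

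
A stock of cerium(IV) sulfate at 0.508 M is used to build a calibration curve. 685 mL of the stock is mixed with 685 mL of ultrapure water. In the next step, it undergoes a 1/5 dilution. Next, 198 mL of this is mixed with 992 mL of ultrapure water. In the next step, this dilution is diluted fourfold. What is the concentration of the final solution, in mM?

2.11 mM

Overall dilution factor = 2 × 5 × 6.010 × 4 = 240.
0.508 M / 240 = 2.11 × 10⁻³ M = 2.11 mM.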